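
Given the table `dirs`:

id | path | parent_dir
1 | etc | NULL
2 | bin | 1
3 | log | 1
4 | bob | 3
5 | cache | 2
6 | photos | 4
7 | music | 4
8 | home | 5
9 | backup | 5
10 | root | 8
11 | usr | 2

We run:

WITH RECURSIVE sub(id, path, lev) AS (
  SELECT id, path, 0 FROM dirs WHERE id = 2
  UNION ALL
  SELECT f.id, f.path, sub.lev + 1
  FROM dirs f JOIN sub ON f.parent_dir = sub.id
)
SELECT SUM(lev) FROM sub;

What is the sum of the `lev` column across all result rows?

9

Base: id=2 (bin) at lev 0.
Iteration 1: rows with parent_dir in {2} -> cache (id 5, lev 1), usr (id 11, lev 1).
Iteration 2: rows with parent_dir in {5,11} -> home (id 8, lev 2), backup (id 9, lev 2).
Iteration 3: rows with parent_dir in {8,9} -> root (id 10, lev 3).
Iteration 4: no rows with parent_dir in {10}; recursion stops.
SUM(lev) = 0 + 1 + 1 + 2 + 2 + 3 = 9.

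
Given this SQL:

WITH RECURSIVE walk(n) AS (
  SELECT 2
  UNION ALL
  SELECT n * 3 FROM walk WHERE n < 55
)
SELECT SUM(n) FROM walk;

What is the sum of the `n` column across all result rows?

242

Base: n=2.
Iteration 1: 2 < 55 holds -> n = 2 * 3 = 6.
Iteration 2: 6 < 55 holds -> n = 6 * 3 = 18.
Iteration 3: 18 < 55 holds -> n = 18 * 3 = 54.
Iteration 4: 54 < 55 holds -> n = 54 * 3 = 162.
Iteration 5: 162 < 55 fails; recursion stops.
SUM(n) = 2 + 6 + 18 + 54 + 162 = 242.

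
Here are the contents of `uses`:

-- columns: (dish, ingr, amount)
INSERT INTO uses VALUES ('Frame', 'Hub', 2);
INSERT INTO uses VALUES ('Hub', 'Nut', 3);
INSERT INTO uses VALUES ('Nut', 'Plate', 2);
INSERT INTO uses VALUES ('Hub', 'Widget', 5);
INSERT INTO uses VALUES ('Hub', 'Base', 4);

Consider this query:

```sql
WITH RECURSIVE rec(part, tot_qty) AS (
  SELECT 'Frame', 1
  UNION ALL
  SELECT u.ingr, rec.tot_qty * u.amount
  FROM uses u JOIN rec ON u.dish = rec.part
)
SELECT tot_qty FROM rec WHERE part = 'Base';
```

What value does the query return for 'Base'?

8

Base: (Frame, tot_qty=1).
Iteration 1: components of {Frame} -> Hub = 1*2 = 2.
Iteration 2: components of {Hub} -> Base = 2*4 = 8, Nut = 2*3 = 6, Widget = 2*5 = 10.
Iteration 3: components of {Base,Nut,Widget} -> Plate = 6*2 = 12.
Iteration 4: no further components; recursion stops.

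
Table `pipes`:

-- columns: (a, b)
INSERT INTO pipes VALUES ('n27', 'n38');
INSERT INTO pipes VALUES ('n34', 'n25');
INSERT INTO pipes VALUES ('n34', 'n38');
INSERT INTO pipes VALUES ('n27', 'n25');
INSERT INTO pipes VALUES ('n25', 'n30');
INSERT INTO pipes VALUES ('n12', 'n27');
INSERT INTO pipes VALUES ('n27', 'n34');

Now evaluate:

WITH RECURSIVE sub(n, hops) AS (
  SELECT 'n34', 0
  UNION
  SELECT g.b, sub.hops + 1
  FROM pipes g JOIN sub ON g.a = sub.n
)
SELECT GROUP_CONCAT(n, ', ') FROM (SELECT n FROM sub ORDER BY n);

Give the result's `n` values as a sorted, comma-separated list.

Base: (n34, hops=0).
Iteration 1: edges from {n34} -> (n25, hops=1), (n38, hops=1).
Iteration 2: edges from {n25,n38} -> (n30, hops=2).
Iteration 3: no outgoing edges from {n30}; recursion stops.

n25, n30, n34, n38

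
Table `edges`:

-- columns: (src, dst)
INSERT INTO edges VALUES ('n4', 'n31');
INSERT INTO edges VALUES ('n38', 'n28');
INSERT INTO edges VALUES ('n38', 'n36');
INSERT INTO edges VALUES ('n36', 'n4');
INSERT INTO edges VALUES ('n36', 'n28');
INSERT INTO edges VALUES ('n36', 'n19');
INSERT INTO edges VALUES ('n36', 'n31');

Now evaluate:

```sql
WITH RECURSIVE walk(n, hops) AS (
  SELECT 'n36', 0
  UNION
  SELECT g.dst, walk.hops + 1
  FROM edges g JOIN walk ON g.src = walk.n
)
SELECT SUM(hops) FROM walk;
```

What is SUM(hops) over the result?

6

Base: (n36, hops=0).
Iteration 1: edges from {n36} -> (n19, hops=1), (n28, hops=1), (n31, hops=1), (n4, hops=1).
Iteration 2: edges from {n19,n28,n31,n4} -> (n31, hops=2).
Iteration 3: no outgoing edges from {n31}; recursion stops.
SUM(hops) = 0 + 1 + 1 + 1 + 1 + 2 = 6.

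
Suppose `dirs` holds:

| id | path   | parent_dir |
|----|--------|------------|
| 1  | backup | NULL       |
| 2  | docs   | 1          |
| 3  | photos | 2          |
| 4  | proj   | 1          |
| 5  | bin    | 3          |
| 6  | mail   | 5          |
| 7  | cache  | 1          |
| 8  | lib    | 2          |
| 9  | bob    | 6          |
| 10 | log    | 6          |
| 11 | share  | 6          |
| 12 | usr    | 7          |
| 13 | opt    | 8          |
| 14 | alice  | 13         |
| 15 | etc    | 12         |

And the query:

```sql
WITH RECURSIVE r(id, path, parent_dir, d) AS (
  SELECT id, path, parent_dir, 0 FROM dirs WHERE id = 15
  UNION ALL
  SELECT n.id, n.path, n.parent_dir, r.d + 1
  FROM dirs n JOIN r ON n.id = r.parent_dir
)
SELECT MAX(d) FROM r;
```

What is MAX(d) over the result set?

Base: id=15 (etc), parent_dir=12, d 0.
Iteration 1: join on id=12 -> usr (id 12, parent_dir=7, d 1).
Iteration 2: join on id=7 -> cache (id 7, parent_dir=1, d 2).
Iteration 3: join on id=1 -> backup (id 1, parent_dir=NULL, d 3).
Iteration 4: parent_dir is NULL; no match; recursion stops.
d values: 0, 1, 2, 3; the maximum is 3.

3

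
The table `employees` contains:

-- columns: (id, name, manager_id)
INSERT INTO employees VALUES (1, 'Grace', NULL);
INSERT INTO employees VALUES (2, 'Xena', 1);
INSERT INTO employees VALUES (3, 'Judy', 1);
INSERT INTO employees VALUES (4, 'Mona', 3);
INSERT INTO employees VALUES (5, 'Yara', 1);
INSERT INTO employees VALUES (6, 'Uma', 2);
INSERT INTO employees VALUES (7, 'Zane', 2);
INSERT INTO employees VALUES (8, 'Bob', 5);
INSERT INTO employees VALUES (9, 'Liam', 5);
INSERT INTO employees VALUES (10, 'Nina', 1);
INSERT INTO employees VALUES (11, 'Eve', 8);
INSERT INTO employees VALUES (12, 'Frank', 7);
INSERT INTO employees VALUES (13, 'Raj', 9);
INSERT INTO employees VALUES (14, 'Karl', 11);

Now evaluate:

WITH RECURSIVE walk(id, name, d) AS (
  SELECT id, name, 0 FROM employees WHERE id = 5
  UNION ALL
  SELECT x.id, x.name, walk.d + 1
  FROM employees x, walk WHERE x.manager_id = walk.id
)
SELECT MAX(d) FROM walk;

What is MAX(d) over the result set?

Base: id=5 (Yara) at d 0.
Iteration 1: rows with manager_id in {5} -> Bob (id 8, d 1), Liam (id 9, d 1).
Iteration 2: rows with manager_id in {8,9} -> Eve (id 11, d 2), Raj (id 13, d 2).
Iteration 3: rows with manager_id in {11,13} -> Karl (id 14, d 3).
Iteration 4: no rows with manager_id in {14}; recursion stops.
d values: 0, 1, 1, 2, 2, 3; the maximum is 3.

3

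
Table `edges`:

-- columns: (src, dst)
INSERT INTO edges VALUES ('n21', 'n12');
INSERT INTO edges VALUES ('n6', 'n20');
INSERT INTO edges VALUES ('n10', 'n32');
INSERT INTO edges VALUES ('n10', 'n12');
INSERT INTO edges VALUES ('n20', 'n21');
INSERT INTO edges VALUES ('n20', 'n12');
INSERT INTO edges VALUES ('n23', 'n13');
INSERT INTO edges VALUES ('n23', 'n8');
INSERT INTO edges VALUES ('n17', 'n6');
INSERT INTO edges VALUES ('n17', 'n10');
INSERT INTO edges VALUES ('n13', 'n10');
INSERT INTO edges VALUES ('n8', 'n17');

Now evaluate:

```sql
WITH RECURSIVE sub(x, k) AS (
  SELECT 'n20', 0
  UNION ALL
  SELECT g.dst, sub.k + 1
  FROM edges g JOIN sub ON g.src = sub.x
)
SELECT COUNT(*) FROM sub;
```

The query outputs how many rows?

4

Base: (n20, k=0).
Iteration 1: edges from {n20} -> (n12, k=1), (n21, k=1).
Iteration 2: edges from {n12,n21} -> (n12, k=2).
Iteration 3: no outgoing edges from {n12}; recursion stops.
Total rows emitted: 4.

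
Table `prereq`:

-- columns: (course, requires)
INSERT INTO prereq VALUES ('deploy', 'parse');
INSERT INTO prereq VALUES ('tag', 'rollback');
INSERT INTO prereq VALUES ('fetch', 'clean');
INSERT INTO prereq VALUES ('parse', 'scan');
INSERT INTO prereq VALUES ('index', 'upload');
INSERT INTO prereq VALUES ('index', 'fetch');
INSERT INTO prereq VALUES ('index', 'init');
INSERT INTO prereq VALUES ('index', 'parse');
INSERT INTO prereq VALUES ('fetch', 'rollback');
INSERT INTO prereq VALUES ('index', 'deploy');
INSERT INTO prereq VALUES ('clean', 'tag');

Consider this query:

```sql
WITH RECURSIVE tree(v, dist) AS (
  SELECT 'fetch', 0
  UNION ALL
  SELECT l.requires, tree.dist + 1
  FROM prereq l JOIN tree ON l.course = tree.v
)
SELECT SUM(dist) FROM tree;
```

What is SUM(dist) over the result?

Base: (fetch, dist=0).
Iteration 1: edges from {fetch} -> (clean, dist=1), (rollback, dist=1).
Iteration 2: edges from {clean,rollback} -> (tag, dist=2).
Iteration 3: edges from {tag} -> (rollback, dist=3).
Iteration 4: no outgoing edges from {rollback}; recursion stops.
SUM(dist) = 0 + 1 + 1 + 2 + 3 = 7.

7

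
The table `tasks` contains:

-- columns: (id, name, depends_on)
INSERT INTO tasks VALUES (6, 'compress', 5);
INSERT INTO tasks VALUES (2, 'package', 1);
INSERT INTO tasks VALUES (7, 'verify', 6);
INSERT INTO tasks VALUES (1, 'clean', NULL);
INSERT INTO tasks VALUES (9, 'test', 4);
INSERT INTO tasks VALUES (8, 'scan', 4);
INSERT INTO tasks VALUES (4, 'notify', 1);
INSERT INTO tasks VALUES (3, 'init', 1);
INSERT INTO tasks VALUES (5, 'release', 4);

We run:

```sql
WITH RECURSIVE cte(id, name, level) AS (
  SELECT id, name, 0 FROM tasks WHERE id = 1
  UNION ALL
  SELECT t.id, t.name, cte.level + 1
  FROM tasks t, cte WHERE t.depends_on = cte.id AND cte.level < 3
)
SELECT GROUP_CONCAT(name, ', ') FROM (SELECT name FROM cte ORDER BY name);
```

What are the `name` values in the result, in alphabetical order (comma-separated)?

clean, compress, init, notify, package, release, scan, test

Base: id=1 (clean) at level 0.
Iteration 1: rows with depends_on in {1} -> package (id 2, level 1), init (id 3, level 1), notify (id 4, level 1).
Iteration 2: rows with depends_on in {2,3,4} -> release (id 5, level 2), scan (id 8, level 2), test (id 9, level 2).
Iteration 3: rows with depends_on in {5,8,9} -> compress (id 6, level 3).
Iteration 4: level < 3 fails for all current rows; recursion stops.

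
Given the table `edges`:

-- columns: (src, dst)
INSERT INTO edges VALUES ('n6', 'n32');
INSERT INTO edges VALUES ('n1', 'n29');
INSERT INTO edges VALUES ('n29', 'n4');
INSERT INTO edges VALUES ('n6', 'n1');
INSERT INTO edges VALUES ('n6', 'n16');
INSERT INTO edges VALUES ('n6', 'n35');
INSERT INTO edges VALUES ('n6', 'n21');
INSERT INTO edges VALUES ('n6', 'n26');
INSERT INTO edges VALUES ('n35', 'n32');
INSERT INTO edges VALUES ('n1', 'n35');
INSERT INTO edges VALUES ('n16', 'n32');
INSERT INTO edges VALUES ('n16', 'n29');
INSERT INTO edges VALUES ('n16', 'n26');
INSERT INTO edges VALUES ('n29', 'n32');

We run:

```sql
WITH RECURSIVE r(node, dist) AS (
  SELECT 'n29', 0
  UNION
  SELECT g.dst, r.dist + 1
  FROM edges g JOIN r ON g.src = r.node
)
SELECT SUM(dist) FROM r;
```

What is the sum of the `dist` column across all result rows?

Base: (n29, dist=0).
Iteration 1: edges from {n29} -> (n32, dist=1), (n4, dist=1).
Iteration 2: no outgoing edges from {n32,n4}; recursion stops.
SUM(dist) = 0 + 1 + 1 = 2.

2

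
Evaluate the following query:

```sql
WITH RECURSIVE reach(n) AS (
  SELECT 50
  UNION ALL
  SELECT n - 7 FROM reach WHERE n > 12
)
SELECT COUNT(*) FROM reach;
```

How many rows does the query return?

Base: n=50.
Iteration 1: 50 > 12 holds -> n = 50 - 7 = 43.
Iteration 2: 43 > 12 holds -> n = 43 - 7 = 36.
Iteration 3: 36 > 12 holds -> n = 36 - 7 = 29.
Iteration 4: 29 > 12 holds -> n = 29 - 7 = 22.
Iteration 5: 22 > 12 holds -> n = 22 - 7 = 15.
Iteration 6: 15 > 12 holds -> n = 15 - 7 = 8.
Iteration 7: 8 > 12 fails; recursion stops.
Total rows emitted: 7.

7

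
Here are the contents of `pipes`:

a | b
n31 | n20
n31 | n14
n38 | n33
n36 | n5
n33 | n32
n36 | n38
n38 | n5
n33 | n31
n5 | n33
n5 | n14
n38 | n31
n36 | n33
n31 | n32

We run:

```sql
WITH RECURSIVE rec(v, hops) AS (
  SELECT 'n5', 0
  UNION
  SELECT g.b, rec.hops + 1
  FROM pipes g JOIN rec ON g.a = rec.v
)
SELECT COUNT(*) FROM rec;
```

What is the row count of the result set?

8

Base: (n5, hops=0).
Iteration 1: edges from {n5} -> (n14, hops=1), (n33, hops=1).
Iteration 2: edges from {n14,n33} -> (n31, hops=2), (n32, hops=2).
Iteration 3: edges from {n31,n32} -> (n14, hops=3), (n20, hops=3), (n32, hops=3).
Iteration 4: no outgoing edges from {n14,n20,n32}; recursion stops.
Total rows emitted: 8.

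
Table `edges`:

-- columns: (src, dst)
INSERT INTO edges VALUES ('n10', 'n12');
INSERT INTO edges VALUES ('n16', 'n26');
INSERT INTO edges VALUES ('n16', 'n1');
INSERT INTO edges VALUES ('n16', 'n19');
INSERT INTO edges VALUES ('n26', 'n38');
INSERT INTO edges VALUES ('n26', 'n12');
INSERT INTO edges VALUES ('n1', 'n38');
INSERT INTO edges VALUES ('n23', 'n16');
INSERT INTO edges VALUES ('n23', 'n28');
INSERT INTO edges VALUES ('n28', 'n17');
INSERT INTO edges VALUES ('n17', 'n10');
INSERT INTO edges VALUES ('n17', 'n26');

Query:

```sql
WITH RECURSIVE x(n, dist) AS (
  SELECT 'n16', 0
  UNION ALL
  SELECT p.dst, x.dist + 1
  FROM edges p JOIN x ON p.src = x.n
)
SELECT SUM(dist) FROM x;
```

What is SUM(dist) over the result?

9

Base: (n16, dist=0).
Iteration 1: edges from {n16} -> (n1, dist=1), (n19, dist=1), (n26, dist=1).
Iteration 2: edges from {n1,n19,n26} -> (n12, dist=2), (n38, dist=2) x2. [UNION ALL keeps all 3 new rows, including repeats]
Iteration 3: no outgoing edges from {n12,n38}; recursion stops.
SUM(dist) = 0 + 1 + 1 + 1 + 2 + 2 + 2 = 9.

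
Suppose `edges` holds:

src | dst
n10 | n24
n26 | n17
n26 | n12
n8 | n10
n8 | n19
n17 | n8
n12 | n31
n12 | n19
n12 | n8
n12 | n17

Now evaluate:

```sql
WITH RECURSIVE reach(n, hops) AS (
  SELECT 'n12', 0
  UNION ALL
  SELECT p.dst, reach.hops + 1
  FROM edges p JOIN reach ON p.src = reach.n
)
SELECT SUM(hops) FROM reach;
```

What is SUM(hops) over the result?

23

Base: (n12, hops=0).
Iteration 1: edges from {n12} -> (n17, hops=1), (n19, hops=1), (n31, hops=1), (n8, hops=1).
Iteration 2: edges from {n17,n19,n31,n8} -> (n10, hops=2), (n19, hops=2), (n8, hops=2).
Iteration 3: edges from {n10,n19,n8} -> (n10, hops=3), (n19, hops=3), (n24, hops=3).
Iteration 4: edges from {n10,n19,n24} -> (n24, hops=4).
Iteration 5: no outgoing edges from {n24}; recursion stops.
SUM(hops) = 0 + 1 + 1 + 1 + 1 + 2 + 2 + 2 + 3 + 3 + 3 + 4 = 23.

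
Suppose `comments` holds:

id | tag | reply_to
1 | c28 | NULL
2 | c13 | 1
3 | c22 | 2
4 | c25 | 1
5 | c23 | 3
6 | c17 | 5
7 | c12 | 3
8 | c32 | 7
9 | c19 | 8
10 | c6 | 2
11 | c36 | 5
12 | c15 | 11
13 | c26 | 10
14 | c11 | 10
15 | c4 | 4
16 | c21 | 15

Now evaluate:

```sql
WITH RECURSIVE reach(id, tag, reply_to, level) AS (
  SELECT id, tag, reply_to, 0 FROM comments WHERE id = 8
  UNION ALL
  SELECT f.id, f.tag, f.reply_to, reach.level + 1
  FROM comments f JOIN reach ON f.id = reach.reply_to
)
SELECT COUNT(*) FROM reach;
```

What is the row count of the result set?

Base: id=8 (c32), reply_to=7, level 0.
Iteration 1: join on id=7 -> c12 (id 7, reply_to=3, level 1).
Iteration 2: join on id=3 -> c22 (id 3, reply_to=2, level 2).
Iteration 3: join on id=2 -> c13 (id 2, reply_to=1, level 3).
Iteration 4: join on id=1 -> c28 (id 1, reply_to=NULL, level 4).
Iteration 5: reply_to is NULL; no match; recursion stops.
Total rows emitted: 5.

5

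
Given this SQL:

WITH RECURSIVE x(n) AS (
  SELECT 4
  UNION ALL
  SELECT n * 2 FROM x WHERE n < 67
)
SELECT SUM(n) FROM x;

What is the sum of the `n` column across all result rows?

Base: n=4.
Iteration 1: 4 < 67 holds -> n = 4 * 2 = 8.
Iteration 2: 8 < 67 holds -> n = 8 * 2 = 16.
Iteration 3: 16 < 67 holds -> n = 16 * 2 = 32.
Iteration 4: 32 < 67 holds -> n = 32 * 2 = 64.
Iteration 5: 64 < 67 holds -> n = 64 * 2 = 128.
Iteration 6: 128 < 67 fails; recursion stops.
SUM(n) = 4 + 8 + 16 + 32 + 64 + 128 = 252.

252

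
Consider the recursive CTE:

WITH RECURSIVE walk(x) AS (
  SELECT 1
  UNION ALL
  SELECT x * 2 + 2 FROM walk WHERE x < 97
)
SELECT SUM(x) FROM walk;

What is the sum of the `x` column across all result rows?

367

Base: x=1.
Iteration 1: 1 < 97 holds -> x = 1 * 2 + 2 = 4.
Iteration 2: 4 < 97 holds -> x = 4 * 2 + 2 = 10.
Iteration 3: 10 < 97 holds -> x = 10 * 2 + 2 = 22.
Iteration 4: 22 < 97 holds -> x = 22 * 2 + 2 = 46.
Iteration 5: 46 < 97 holds -> x = 46 * 2 + 2 = 94.
Iteration 6: 94 < 97 holds -> x = 94 * 2 + 2 = 190.
Iteration 7: 190 < 97 fails; recursion stops.
SUM(x) = 1 + 4 + 10 + 22 + 46 + 94 + 190 = 367.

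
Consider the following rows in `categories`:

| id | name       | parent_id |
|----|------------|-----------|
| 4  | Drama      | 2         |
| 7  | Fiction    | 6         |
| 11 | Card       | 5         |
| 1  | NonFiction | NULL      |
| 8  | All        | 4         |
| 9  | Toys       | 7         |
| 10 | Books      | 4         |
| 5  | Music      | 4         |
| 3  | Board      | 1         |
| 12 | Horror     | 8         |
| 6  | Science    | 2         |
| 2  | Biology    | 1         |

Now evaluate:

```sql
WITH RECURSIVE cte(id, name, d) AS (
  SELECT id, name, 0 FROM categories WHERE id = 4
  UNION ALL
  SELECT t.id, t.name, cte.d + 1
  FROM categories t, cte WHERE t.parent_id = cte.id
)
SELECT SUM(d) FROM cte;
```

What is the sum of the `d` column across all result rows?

7

Base: id=4 (Drama) at d 0.
Iteration 1: rows with parent_id in {4} -> Music (id 5, d 1), All (id 8, d 1), Books (id 10, d 1).
Iteration 2: rows with parent_id in {5,8,10} -> Card (id 11, d 2), Horror (id 12, d 2).
Iteration 3: no rows with parent_id in {11,12}; recursion stops.
SUM(d) = 0 + 1 + 1 + 1 + 2 + 2 = 7.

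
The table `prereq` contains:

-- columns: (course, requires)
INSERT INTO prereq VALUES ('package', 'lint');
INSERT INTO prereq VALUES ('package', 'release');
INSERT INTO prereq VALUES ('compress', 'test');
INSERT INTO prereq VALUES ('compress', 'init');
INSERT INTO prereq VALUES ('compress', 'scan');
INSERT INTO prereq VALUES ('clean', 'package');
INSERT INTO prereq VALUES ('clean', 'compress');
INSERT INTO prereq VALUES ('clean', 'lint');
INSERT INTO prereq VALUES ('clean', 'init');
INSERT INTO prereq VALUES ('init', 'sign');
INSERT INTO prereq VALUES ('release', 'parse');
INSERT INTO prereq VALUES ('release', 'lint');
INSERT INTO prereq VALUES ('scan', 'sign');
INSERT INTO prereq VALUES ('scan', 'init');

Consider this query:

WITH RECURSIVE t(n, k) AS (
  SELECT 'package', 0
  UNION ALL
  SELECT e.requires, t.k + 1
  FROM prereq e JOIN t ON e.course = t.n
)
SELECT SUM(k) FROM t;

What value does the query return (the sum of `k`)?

6

Base: (package, k=0).
Iteration 1: edges from {package} -> (lint, k=1), (release, k=1).
Iteration 2: edges from {lint,release} -> (lint, k=2), (parse, k=2).
Iteration 3: no outgoing edges from {lint,parse}; recursion stops.
SUM(k) = 0 + 1 + 1 + 2 + 2 = 6.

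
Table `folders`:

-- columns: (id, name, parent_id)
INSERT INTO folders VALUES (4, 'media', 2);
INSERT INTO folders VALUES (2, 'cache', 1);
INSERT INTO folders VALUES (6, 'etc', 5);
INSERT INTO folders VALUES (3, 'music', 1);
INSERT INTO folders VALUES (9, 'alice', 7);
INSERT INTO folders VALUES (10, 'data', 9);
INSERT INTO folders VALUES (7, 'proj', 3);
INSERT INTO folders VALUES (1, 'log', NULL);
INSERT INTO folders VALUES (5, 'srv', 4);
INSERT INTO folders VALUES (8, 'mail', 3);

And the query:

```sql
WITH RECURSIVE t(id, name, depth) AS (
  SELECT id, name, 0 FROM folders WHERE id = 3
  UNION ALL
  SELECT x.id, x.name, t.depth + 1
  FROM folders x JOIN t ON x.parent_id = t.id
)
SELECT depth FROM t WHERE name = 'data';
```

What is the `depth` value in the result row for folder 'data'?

Base: id=3 (music) at depth 0.
Iteration 1: rows with parent_id in {3} -> proj (id 7, depth 1), mail (id 8, depth 1).
Iteration 2: rows with parent_id in {7,8} -> alice (id 9, depth 2).
Iteration 3: rows with parent_id in {9} -> data (id 10, depth 3).
Iteration 4: no rows with parent_id in {10}; recursion stops.

3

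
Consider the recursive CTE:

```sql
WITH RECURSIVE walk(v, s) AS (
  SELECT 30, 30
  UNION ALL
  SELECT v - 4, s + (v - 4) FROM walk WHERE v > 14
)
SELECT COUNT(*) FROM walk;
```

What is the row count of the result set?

5

Base: v=30, s=30.
Iteration 1: 30 > 14 holds -> v = 30 - 4 = 26, s = 30 + 26 = 56.
Iteration 2: 26 > 14 holds -> v = 26 - 4 = 22, s = 56 + 22 = 78.
Iteration 3: 22 > 14 holds -> v = 22 - 4 = 18, s = 78 + 18 = 96.
Iteration 4: 18 > 14 holds -> v = 18 - 4 = 14, s = 96 + 14 = 110.
Iteration 5: 14 > 14 fails; recursion stops.
Total rows emitted: 5.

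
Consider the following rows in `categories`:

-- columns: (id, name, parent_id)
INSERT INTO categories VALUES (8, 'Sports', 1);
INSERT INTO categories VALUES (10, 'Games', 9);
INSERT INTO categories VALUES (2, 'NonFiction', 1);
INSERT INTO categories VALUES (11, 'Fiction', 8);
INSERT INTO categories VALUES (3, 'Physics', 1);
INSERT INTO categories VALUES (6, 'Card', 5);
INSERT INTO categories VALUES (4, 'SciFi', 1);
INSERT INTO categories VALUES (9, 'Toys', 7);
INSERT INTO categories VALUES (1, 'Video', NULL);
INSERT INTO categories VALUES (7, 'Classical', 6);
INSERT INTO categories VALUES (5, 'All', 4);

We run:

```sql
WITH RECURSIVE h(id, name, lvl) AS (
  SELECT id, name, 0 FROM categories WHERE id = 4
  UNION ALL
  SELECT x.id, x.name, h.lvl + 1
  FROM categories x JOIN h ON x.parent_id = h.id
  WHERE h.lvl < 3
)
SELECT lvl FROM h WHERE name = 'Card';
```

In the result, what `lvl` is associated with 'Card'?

Base: id=4 (SciFi) at lvl 0.
Iteration 1: rows with parent_id in {4} -> All (id 5, lvl 1).
Iteration 2: rows with parent_id in {5} -> Card (id 6, lvl 2).
Iteration 3: rows with parent_id in {6} -> Classical (id 7, lvl 3).
Iteration 4: lvl < 3 fails for all current rows; recursion stops.

2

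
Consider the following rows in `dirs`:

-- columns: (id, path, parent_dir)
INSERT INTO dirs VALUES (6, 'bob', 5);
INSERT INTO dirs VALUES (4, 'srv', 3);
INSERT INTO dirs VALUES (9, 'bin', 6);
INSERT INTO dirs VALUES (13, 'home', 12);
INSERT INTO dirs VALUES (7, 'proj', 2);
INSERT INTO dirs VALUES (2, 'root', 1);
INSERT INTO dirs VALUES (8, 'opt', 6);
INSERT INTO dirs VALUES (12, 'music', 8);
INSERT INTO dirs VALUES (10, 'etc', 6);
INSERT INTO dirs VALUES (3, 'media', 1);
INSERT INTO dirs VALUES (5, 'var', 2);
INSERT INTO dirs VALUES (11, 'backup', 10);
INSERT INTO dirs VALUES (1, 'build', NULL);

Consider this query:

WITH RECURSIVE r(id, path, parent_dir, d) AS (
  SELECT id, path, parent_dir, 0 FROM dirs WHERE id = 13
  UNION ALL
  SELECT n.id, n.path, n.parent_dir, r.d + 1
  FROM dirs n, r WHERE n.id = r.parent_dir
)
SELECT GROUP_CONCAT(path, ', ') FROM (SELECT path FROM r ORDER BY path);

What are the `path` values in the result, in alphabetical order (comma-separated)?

bob, build, home, music, opt, root, var

Base: id=13 (home), parent_dir=12, d 0.
Iteration 1: join on id=12 -> music (id 12, parent_dir=8, d 1).
Iteration 2: join on id=8 -> opt (id 8, parent_dir=6, d 2).
Iteration 3: join on id=6 -> bob (id 6, parent_dir=5, d 3).
Iteration 4: join on id=5 -> var (id 5, parent_dir=2, d 4).
Iteration 5: join on id=2 -> root (id 2, parent_dir=1, d 5).
Iteration 6: join on id=1 -> build (id 1, parent_dir=NULL, d 6).
Iteration 7: parent_dir is NULL; no match; recursion stops.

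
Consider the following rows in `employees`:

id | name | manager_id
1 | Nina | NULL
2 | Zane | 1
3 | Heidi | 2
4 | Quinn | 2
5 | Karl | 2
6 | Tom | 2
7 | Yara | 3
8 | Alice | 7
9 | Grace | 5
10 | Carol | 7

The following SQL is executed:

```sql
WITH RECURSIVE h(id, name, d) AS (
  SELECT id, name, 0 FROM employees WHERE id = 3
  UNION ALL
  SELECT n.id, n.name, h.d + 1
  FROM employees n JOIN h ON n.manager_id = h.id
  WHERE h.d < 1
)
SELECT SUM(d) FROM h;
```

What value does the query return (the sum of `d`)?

Base: id=3 (Heidi) at d 0.
Iteration 1: rows with manager_id in {3} -> Yara (id 7, d 1).
Iteration 2: d < 1 fails for all current rows; recursion stops.
SUM(d) = 0 + 1 = 1.

1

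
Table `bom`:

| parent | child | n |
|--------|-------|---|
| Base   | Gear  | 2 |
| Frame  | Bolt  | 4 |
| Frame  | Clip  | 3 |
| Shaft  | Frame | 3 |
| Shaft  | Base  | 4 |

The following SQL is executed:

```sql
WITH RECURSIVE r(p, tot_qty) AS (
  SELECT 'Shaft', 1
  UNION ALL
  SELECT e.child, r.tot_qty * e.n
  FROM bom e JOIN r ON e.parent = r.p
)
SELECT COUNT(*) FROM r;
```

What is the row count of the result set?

6

Base: (Shaft, tot_qty=1).
Iteration 1: components of {Shaft} -> Base = 1*4 = 4, Frame = 1*3 = 3.
Iteration 2: components of {Base,Frame} -> Bolt = 3*4 = 12, Clip = 3*3 = 9, Gear = 4*2 = 8.
Iteration 3: no further components; recursion stops.
Total rows emitted: 6.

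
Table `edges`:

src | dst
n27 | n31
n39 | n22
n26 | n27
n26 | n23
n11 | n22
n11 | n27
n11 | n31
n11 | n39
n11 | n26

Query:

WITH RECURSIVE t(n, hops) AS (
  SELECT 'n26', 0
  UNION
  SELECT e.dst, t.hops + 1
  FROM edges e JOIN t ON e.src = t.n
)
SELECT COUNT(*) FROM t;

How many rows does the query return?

Base: (n26, hops=0).
Iteration 1: edges from {n26} -> (n23, hops=1), (n27, hops=1).
Iteration 2: edges from {n23,n27} -> (n31, hops=2).
Iteration 3: no outgoing edges from {n31}; recursion stops.
Total rows emitted: 4.

4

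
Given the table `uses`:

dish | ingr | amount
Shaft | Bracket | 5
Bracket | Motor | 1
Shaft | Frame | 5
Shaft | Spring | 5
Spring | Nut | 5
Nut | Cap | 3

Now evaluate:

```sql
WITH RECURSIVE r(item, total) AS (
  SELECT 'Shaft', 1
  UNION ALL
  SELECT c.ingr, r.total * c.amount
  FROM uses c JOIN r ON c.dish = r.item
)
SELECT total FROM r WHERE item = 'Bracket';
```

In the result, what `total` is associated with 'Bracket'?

Base: (Shaft, total=1).
Iteration 1: components of {Shaft} -> Bracket = 1*5 = 5, Frame = 1*5 = 5, Spring = 1*5 = 5.
Iteration 2: components of {Bracket,Frame,Spring} -> Motor = 5*1 = 5, Nut = 5*5 = 25.
Iteration 3: components of {Motor,Nut} -> Cap = 25*3 = 75.
Iteration 4: no further components; recursion stops.

5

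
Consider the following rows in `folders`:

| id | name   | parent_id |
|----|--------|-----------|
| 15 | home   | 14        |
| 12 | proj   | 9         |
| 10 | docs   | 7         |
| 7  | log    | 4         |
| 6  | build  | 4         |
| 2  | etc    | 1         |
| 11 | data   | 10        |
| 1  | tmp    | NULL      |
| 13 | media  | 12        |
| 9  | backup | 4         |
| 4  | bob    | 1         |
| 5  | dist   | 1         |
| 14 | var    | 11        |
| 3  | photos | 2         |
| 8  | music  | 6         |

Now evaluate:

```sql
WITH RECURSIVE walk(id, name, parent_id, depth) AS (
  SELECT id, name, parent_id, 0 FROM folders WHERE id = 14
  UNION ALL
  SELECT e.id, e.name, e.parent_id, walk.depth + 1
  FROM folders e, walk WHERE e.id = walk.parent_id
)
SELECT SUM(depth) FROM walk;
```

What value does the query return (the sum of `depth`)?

Base: id=14 (var), parent_id=11, depth 0.
Iteration 1: join on id=11 -> data (id 11, parent_id=10, depth 1).
Iteration 2: join on id=10 -> docs (id 10, parent_id=7, depth 2).
Iteration 3: join on id=7 -> log (id 7, parent_id=4, depth 3).
Iteration 4: join on id=4 -> bob (id 4, parent_id=1, depth 4).
Iteration 5: join on id=1 -> tmp (id 1, parent_id=NULL, depth 5).
Iteration 6: parent_id is NULL; no match; recursion stops.
SUM(depth) = 0 + 1 + 2 + 3 + 4 + 5 = 15.

15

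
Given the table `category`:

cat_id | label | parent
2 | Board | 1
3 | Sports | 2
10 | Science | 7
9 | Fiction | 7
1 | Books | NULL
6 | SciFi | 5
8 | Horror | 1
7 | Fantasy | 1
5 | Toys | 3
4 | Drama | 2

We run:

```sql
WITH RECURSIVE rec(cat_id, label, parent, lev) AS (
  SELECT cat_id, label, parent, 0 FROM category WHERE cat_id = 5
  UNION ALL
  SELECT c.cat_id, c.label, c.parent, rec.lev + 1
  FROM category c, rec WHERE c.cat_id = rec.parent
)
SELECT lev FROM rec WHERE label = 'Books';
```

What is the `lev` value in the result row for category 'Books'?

Base: cat_id=5 (Toys), parent=3, lev 0.
Iteration 1: join on cat_id=3 -> Sports (id 3, parent=2, lev 1).
Iteration 2: join on cat_id=2 -> Board (id 2, parent=1, lev 2).
Iteration 3: join on cat_id=1 -> Books (id 1, parent=NULL, lev 3).
Iteration 4: parent is NULL; no match; recursion stops.

3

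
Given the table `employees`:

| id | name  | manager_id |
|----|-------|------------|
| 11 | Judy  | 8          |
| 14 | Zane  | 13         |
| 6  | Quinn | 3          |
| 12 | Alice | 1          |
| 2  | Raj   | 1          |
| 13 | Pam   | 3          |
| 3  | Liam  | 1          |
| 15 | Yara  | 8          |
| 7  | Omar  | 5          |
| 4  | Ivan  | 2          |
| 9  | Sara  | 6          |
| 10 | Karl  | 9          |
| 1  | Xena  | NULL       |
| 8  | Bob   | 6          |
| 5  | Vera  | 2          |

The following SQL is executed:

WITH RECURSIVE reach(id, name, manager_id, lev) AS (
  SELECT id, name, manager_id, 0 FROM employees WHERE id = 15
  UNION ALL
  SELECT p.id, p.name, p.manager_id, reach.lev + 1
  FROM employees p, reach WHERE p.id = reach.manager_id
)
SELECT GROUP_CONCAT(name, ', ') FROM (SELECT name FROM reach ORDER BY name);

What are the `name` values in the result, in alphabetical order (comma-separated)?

Base: id=15 (Yara), manager_id=8, lev 0.
Iteration 1: join on id=8 -> Bob (id 8, manager_id=6, lev 1).
Iteration 2: join on id=6 -> Quinn (id 6, manager_id=3, lev 2).
Iteration 3: join on id=3 -> Liam (id 3, manager_id=1, lev 3).
Iteration 4: join on id=1 -> Xena (id 1, manager_id=NULL, lev 4).
Iteration 5: manager_id is NULL; no match; recursion stops.

Bob, Liam, Quinn, Xena, Yara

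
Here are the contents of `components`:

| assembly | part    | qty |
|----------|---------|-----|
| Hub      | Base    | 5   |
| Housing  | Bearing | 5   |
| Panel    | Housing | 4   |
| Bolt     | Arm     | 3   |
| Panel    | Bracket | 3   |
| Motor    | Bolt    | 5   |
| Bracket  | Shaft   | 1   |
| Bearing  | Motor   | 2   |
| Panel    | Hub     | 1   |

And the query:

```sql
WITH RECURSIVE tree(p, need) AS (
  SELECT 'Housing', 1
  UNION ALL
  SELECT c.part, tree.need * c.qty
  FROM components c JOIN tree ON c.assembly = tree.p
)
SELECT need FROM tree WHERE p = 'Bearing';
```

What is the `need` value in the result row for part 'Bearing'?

Base: (Housing, need=1).
Iteration 1: components of {Housing} -> Bearing = 1*5 = 5.
Iteration 2: components of {Bearing} -> Motor = 5*2 = 10.
Iteration 3: components of {Motor} -> Bolt = 10*5 = 50.
Iteration 4: components of {Bolt} -> Arm = 50*3 = 150.
Iteration 5: no further components; recursion stops.

5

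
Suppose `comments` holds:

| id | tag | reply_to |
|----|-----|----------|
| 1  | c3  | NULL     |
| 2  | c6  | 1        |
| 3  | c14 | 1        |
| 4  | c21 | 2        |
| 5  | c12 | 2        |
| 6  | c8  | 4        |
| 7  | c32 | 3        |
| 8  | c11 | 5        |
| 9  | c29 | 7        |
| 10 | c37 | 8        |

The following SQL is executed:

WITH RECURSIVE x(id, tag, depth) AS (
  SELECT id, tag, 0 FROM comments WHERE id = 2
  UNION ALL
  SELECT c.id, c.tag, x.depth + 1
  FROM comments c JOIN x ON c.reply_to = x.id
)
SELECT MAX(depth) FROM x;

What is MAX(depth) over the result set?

3

Base: id=2 (c6) at depth 0.
Iteration 1: rows with reply_to in {2} -> c21 (id 4, depth 1), c12 (id 5, depth 1).
Iteration 2: rows with reply_to in {4,5} -> c8 (id 6, depth 2), c11 (id 8, depth 2).
Iteration 3: rows with reply_to in {6,8} -> c37 (id 10, depth 3).
Iteration 4: no rows with reply_to in {10}; recursion stops.
depth values: 0, 1, 1, 2, 2, 3; the maximum is 3.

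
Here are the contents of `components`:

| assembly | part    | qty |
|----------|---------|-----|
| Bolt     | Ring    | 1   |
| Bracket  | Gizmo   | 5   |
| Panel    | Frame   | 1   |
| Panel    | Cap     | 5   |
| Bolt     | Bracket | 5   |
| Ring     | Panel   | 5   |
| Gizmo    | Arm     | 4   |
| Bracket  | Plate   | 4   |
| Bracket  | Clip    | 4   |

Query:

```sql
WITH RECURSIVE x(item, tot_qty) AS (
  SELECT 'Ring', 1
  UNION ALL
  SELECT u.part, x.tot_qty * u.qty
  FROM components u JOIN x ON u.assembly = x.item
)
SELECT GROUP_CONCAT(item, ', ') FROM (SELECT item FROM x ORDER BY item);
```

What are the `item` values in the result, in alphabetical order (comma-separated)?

Base: (Ring, tot_qty=1).
Iteration 1: components of {Ring} -> Panel = 1*5 = 5.
Iteration 2: components of {Panel} -> Cap = 5*5 = 25, Frame = 5*1 = 5.
Iteration 3: no further components; recursion stops.

Cap, Frame, Panel, Ring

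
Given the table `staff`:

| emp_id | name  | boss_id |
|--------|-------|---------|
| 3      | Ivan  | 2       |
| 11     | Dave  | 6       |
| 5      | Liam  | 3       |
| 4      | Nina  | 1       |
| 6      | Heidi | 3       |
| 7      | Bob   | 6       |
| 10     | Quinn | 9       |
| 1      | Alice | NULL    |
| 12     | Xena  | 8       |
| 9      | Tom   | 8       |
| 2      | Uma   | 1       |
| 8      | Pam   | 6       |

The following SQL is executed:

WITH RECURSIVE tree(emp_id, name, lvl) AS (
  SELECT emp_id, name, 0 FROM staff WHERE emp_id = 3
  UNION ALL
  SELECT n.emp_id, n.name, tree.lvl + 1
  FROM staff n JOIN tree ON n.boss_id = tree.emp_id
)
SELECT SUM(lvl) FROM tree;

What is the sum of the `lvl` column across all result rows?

Base: emp_id=3 (Ivan) at lvl 0.
Iteration 1: rows with boss_id in {3} -> Liam (id 5, lvl 1), Heidi (id 6, lvl 1).
Iteration 2: rows with boss_id in {5,6} -> Bob (id 7, lvl 2), Pam (id 8, lvl 2), Dave (id 11, lvl 2).
Iteration 3: rows with boss_id in {7,8,11} -> Tom (id 9, lvl 3), Xena (id 12, lvl 3).
Iteration 4: rows with boss_id in {9,12} -> Quinn (id 10, lvl 4).
Iteration 5: no rows with boss_id in {10}; recursion stops.
SUM(lvl) = 0 + 1 + 1 + 2 + 2 + 2 + 3 + 3 + 4 = 18.

18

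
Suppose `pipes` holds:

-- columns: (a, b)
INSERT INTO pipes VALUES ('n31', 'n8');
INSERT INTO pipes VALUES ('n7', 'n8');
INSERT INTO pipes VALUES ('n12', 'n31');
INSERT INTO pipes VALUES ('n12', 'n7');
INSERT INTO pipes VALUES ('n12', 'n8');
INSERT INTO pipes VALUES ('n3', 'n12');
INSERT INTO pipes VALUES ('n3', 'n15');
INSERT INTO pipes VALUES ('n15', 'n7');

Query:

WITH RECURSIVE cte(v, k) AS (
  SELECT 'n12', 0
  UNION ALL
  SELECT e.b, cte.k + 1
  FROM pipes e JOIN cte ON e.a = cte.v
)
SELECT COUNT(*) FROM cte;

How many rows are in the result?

6

Base: (n12, k=0).
Iteration 1: edges from {n12} -> (n31, k=1), (n7, k=1), (n8, k=1).
Iteration 2: edges from {n31,n7,n8} -> (n8, k=2) x2. [UNION ALL keeps all 2 new rows, including repeats]
Iteration 3: no outgoing edges from {n8}; recursion stops.
Total rows emitted: 6.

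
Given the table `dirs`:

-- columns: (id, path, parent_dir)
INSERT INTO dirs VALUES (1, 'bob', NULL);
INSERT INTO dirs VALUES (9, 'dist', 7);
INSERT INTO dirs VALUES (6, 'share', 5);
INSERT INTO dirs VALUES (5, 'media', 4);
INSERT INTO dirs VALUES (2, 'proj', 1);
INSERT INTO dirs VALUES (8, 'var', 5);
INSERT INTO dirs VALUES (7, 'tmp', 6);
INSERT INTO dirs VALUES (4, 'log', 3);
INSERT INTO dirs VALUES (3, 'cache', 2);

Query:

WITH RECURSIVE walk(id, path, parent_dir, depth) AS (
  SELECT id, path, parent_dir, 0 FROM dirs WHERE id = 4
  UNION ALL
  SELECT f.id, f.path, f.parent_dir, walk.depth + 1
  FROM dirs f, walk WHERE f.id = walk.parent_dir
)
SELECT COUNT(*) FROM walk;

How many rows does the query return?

4

Base: id=4 (log), parent_dir=3, depth 0.
Iteration 1: join on id=3 -> cache (id 3, parent_dir=2, depth 1).
Iteration 2: join on id=2 -> proj (id 2, parent_dir=1, depth 2).
Iteration 3: join on id=1 -> bob (id 1, parent_dir=NULL, depth 3).
Iteration 4: parent_dir is NULL; no match; recursion stops.
Total rows emitted: 4.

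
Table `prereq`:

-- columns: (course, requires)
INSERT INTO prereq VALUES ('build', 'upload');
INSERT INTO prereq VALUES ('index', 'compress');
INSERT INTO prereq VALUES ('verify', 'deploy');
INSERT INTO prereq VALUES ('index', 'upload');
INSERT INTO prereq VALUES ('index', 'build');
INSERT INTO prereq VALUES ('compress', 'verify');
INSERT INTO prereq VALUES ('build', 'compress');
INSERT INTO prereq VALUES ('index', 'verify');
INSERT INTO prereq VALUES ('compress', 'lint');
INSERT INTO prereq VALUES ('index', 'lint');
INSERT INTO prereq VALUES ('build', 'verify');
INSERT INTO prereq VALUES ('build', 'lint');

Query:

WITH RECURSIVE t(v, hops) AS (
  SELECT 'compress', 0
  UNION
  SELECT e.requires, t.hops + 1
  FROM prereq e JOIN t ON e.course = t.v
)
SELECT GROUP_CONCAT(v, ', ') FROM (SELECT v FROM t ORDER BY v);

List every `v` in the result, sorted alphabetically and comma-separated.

compress, deploy, lint, verify

Base: (compress, hops=0).
Iteration 1: edges from {compress} -> (lint, hops=1), (verify, hops=1).
Iteration 2: edges from {lint,verify} -> (deploy, hops=2).
Iteration 3: no outgoing edges from {deploy}; recursion stops.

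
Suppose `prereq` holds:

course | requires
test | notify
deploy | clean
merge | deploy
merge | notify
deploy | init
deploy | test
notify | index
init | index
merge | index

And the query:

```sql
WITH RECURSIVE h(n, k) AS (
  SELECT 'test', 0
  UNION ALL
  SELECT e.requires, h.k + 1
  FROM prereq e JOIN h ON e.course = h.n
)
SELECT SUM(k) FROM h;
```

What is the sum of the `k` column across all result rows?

Base: (test, k=0).
Iteration 1: edges from {test} -> (notify, k=1).
Iteration 2: edges from {notify} -> (index, k=2).
Iteration 3: no outgoing edges from {index}; recursion stops.
SUM(k) = 0 + 1 + 2 = 3.

3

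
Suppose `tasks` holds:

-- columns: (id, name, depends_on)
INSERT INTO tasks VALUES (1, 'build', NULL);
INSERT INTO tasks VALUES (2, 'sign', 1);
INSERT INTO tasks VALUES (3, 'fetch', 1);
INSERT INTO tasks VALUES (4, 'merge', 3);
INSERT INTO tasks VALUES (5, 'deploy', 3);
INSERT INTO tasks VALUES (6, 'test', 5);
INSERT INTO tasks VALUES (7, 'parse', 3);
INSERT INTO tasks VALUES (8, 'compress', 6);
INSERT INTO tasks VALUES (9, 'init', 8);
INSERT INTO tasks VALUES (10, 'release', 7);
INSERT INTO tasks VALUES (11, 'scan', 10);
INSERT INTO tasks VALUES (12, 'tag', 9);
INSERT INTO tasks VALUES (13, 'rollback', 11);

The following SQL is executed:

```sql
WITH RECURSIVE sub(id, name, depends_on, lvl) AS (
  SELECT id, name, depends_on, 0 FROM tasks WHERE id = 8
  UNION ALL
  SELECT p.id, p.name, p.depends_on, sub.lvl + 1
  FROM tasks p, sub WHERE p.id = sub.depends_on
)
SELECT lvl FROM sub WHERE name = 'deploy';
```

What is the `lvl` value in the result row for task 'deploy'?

2

Base: id=8 (compress), depends_on=6, lvl 0.
Iteration 1: join on id=6 -> test (id 6, depends_on=5, lvl 1).
Iteration 2: join on id=5 -> deploy (id 5, depends_on=3, lvl 2).
Iteration 3: join on id=3 -> fetch (id 3, depends_on=1, lvl 3).
Iteration 4: join on id=1 -> build (id 1, depends_on=NULL, lvl 4).
Iteration 5: depends_on is NULL; no match; recursion stops.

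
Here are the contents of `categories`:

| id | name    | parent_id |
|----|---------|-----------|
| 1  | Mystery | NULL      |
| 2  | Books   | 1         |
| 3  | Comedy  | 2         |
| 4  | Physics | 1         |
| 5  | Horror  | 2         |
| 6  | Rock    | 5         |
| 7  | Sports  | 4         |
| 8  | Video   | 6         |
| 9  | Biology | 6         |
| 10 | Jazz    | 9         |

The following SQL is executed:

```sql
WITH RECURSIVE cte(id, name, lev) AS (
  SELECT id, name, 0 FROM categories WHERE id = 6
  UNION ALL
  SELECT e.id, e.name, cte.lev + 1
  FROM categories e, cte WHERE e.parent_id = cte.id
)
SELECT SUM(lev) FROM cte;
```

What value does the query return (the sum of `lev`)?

4

Base: id=6 (Rock) at lev 0.
Iteration 1: rows with parent_id in {6} -> Video (id 8, lev 1), Biology (id 9, lev 1).
Iteration 2: rows with parent_id in {8,9} -> Jazz (id 10, lev 2).
Iteration 3: no rows with parent_id in {10}; recursion stops.
SUM(lev) = 0 + 1 + 1 + 2 = 4.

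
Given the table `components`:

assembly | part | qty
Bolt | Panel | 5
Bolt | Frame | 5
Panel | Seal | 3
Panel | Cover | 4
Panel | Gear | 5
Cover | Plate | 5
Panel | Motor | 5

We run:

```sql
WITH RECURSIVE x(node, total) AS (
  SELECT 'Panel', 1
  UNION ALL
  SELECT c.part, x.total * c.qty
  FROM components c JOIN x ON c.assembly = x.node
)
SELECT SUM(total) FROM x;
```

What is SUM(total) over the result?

Base: (Panel, total=1).
Iteration 1: components of {Panel} -> Cover = 1*4 = 4, Gear = 1*5 = 5, Motor = 1*5 = 5, Seal = 1*3 = 3.
Iteration 2: components of {Cover,Gear,Motor,Seal} -> Plate = 4*5 = 20.
Iteration 3: no further components; recursion stops.
SUM(total) = 1 + 3 + 4 + 5 + 5 + 20 = 38.

38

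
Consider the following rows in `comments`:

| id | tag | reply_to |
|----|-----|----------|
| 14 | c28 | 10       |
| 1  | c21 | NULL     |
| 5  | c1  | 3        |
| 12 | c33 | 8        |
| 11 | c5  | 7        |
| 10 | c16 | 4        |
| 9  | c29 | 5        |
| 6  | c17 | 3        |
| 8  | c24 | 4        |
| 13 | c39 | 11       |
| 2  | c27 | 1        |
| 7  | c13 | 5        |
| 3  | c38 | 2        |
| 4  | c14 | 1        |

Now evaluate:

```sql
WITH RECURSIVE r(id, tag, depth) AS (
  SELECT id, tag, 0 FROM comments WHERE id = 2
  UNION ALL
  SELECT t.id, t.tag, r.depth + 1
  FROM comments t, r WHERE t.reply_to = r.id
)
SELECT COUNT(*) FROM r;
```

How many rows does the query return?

Base: id=2 (c27) at depth 0.
Iteration 1: rows with reply_to in {2} -> c38 (id 3, depth 1).
Iteration 2: rows with reply_to in {3} -> c1 (id 5, depth 2), c17 (id 6, depth 2).
Iteration 3: rows with reply_to in {5,6} -> c13 (id 7, depth 3), c29 (id 9, depth 3).
Iteration 4: rows with reply_to in {7,9} -> c5 (id 11, depth 4).
Iteration 5: rows with reply_to in {11} -> c39 (id 13, depth 5).
Iteration 6: no rows with reply_to in {13}; recursion stops.
Total rows emitted: 8.

8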